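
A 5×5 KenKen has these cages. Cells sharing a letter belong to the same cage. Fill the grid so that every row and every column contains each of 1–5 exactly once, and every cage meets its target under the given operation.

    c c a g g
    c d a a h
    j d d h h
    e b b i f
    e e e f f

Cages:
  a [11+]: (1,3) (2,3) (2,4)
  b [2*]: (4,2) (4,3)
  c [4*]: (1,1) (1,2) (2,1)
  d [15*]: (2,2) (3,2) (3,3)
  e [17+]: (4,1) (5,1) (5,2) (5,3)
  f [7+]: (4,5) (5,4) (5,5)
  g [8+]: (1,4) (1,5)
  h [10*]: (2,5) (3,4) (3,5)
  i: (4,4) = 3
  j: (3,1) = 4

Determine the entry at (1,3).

4

Cage j is given, which forces (3,1) = 4.
Cage e needs sum 17, so (4,1) = 5.
Cage i is a single given cell, so (4,4) = 3.
4 is placed in column 1, leaving (5,1) = 3.
4 is placed in column 1; hence (1,1) = 1.
Cage c has product 4, so (1,2) = 2.
Column 4 now contains 3, so (1,4) = 5.
The two cells of cage g must have sum 8, leaving (1,5) = 3.
Cage c needs product 4, which forces (2,1) = 2.
2 is placed in row 2; hence (2,4) = 4.
2 is placed in column 2, which forces (4,2) = 1.
Row 4 now contains 1, leaving (4,3) = 2.
2 is placed in row 4; hence (4,5) = 4.
Row 1 already has 5, leaving (1,3) = 4.
Cage a has sum 11; hence (2,3) = 3.
Cage d needs product 15, so (3,3) = 1.
Row 3 already has 1; hence (3,4) = 2.
2 is placed in row 3, leaving (3,5) = 5.
Column 3 already has 4; hence (5,3) = 5.
Column 4 now contains 2, so (5,4) = 1.
Row 5 now contains 1, leaving (5,5) = 2.
Row 2 already has 3; hence (2,2) = 5.
Column 5 now contains 5, which forces (2,5) = 1.
Row 3 now contains 5; hence (3,2) = 3.
5 is placed in row 5, leaving (5,2) = 4.
Filled in: 1 2 4 5 3 / 2 5 3 4 1 / 4 3 1 2 5 / 5 1 2 3 4 / 3 4 5 1 2.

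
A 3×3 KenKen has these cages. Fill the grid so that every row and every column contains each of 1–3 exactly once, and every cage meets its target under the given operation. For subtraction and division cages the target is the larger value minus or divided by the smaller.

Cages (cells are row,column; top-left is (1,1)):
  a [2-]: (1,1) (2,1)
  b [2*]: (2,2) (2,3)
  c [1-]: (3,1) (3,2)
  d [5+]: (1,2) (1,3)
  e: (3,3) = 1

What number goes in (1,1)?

1

Cage e is a single given cell, leaving (3,3) = 1.
Cage b's pair has product 2; hence (2,2) = 1.
Column 3 now contains 1, leaving (2,3) = 2.
The two cells of cage a must have difference 2; hence (1,1) = 1.
The two cells of cage d must have sum 5, so (1,2) = 2.
Column 3 already has 2, so (1,3) = 3.
1 is placed in row 2, leaving (2,1) = 3.
Column 1 now contains 3, so (3,1) = 2.
2 is placed in column 2, which forces (3,2) = 3.
The full grid is 1 2 3 / 3 1 2 / 2 3 1.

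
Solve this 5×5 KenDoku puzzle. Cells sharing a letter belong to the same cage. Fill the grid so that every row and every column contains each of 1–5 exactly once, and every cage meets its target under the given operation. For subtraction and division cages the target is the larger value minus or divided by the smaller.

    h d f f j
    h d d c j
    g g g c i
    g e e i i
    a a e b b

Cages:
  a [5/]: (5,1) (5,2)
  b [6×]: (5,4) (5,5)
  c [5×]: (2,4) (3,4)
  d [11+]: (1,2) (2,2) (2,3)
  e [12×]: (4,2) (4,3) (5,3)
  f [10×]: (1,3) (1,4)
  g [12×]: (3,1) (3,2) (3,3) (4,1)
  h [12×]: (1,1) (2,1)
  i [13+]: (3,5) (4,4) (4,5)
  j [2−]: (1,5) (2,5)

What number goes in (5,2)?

1

Row 1 needs a 1, and only (1,5) is open for it.
The two cells of cage j must have difference 2, so (2,5) = 3.
3 is placed in column 5; hence (4,5) = 5.
3 is placed in column 5, leaving (5,5) = 2.
Cage h needs two cells with product 12; hence (1,1) = 3.
Row 2 already has 3, so (2,1) = 4.
4 is placed in column 1; hence (3,1) = 1.
Row 3 already has 1, which forces (3,4) = 5.
Column 5 already has 5, so (3,5) = 4.
Column 1 now contains 1; hence (4,1) = 2.
5 is placed in row 4, leaving (4,4) = 4.
Column 1 now contains 1, leaving (5,1) = 5.
5 is placed in row 5, so (5,2) = 1.
2 is placed in row 5, which forces (5,4) = 3.
The 3 cells of cage d must have sum 11, which forces (1,2) = 4.
The two cells of cage f must have product 10, leaving (1,3) = 5.
5 is placed in column 4, leaving (1,4) = 2.
5 is placed in column 3, which forces (2,3) = 2.
5 is placed in column 4, which forces (2,4) = 1.
Column 3 already has 2; hence (3,3) = 3.
1 is placed in column 2, leaving (4,2) = 3.
The 3 cells of cage e must have product 12, leaving (4,3) = 1.
3 is placed in row 5, so (5,3) = 4.
Row 2 already has 2; hence (2,2) = 5.
Row 3 already has 3, so (3,2) = 2.
The full grid is 3 4 5 2 1 / 4 5 2 1 3 / 1 2 3 5 4 / 2 3 1 4 5 / 5 1 4 3 2.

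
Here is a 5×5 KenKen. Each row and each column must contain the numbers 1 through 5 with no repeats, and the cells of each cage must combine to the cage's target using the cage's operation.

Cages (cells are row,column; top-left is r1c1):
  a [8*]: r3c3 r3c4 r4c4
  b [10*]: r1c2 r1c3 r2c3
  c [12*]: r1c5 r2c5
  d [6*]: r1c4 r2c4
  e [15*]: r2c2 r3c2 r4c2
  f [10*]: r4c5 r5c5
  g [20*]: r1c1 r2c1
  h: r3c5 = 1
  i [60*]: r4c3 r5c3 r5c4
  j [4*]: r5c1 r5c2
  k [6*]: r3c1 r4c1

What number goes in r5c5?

2

H is a freebie, leaving r3c5 = 1.
The 3 cells of cage a must have product 8; hence r4c4 = 1.
The 3 cells of cage e must have product 15, leaving r2c2 = 1.
1 is placed in column 2, so r5c2 = 4.
Cage b needs product 10, so r1c3 = 1.
Cage i has product 60, so r4c3 = 4.
Row 5 now contains 4, leaving r5c1 = 1.
Column 3 already has 4, so r3c3 = 2.
The 3 cells of cage a must have product 8, which forces r3c4 = 4.
Cage b has product 10, leaving r1c2 = 2.
Row 1 already has 2, which forces r1c4 = 3.
3 is placed in row 1, which forces r1c5 = 4.
Column 3 already has 2, so r2c3 = 5.
Column 4 already has 3, so r2c4 = 2.
Column 5 already has 4; hence r2c5 = 3.
Row 3 already has 2, which forces r3c1 = 3.
Row 3 now contains 3, leaving r3c2 = 5.
Cage k's pair has product 6, leaving r4c1 = 2.
Column 2 already has 5, so r4c2 = 3.
Row 4 already has 2, which forces r4c5 = 5.
Column 3 already has 5; hence r5c3 = 3.
Column 4 already has 3, so r5c4 = 5.
5 is placed in column 5, leaving r5c5 = 2.
Row 1 now contains 4, which forces r1c1 = 5.
Row 2 already has 5, so r2c1 = 4.
Filled in: 5 2 1 3 4 / 4 1 5 2 3 / 3 5 2 4 1 / 2 3 4 1 5 / 1 4 3 5 2.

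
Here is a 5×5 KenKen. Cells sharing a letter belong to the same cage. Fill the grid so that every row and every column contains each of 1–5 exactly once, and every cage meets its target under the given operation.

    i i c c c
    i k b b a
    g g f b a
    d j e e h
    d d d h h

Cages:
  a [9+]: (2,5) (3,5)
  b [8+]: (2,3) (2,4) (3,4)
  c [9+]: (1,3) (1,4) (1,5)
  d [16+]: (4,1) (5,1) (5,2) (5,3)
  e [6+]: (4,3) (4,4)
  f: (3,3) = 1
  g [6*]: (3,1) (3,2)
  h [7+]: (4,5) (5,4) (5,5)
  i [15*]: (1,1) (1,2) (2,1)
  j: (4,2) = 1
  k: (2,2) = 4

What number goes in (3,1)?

K is a freebie, so (2,2) = 4.
Row 2 already has 4, so (2,5) = 5.
F is a freebie, leaving (3,3) = 1.
Column 5 already has 5, which forces (3,5) = 4.
J is a freebie; hence (4,2) = 1.
The only place for 5 in row 3 is (3,4).
Cage b has sum 8, leaving (2,3) = 2.
Cage b needs sum 8, so (2,4) = 1.
Column 3 now contains 2, leaving (4,3) = 4.
Row 4 now contains 4; hence (4,4) = 2.
Row 4 now contains 2, so (4,5) = 3.
Column 3 now contains 4, so (5,3) = 5.
3 is placed in column 5; hence (5,5) = 1.
Cage i needs product 15, leaving (1,1) = 1.
Cage i has product 15, leaving (1,2) = 5.
Column 3 now contains 5, so (1,3) = 3.
Cage c needs sum 9; hence (1,4) = 4.
Column 5 now contains 1, so (1,5) = 2.
1 is placed in row 2, which forces (2,1) = 3.
Column 1 now contains 3, which forces (3,1) = 2.
Row 3 already has 2, leaving (3,2) = 3.
Row 4 now contains 4; hence (4,1) = 5.
Cage d has sum 16, so (5,1) = 4.
Cage d needs sum 16; hence (5,2) = 2.
Cage h has sum 7, which forces (5,4) = 3.
Completed grid: 1 5 3 4 2 / 3 4 2 1 5 / 2 3 1 5 4 / 5 1 4 2 3 / 4 2 5 3 1.

2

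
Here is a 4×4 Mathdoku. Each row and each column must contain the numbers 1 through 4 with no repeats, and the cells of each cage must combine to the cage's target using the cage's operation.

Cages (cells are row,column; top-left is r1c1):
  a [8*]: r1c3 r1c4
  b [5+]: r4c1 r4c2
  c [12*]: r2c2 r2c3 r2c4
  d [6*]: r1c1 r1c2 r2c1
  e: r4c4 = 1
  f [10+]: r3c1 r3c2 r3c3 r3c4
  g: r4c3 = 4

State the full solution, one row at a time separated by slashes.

Cage g is a single given cell, which forces r4c3 = 4.
Cage e is a single given cell; hence r4c4 = 1.
Column 3 now contains 4, so r1c3 = 2.
Cage a's pair has product 8, leaving r1c4 = 4.
4 is placed in column 4, leaving r2c4 = 3.
Column 4 now contains 3, so r3c4 = 2.
Cage d needs product 6, so r2c1 = 2.
The 3 cells of cage c must have product 12; hence r2c2 = 4.
Row 2 already has 3, which forces r2c3 = 1.
1 is placed in column 3, which forces r3c3 = 3.
Column 1 now contains 2, so r4c1 = 3.
Row 4 now contains 3; hence r4c2 = 2.
Column 1 already has 3, so r1c1 = 1.
The 3 cells of cage d must have product 6, leaving r1c2 = 3.
The 4 cells of cage f must have sum 10, leaving r3c1 = 4.
Row 3 already has 3, so r3c2 = 1.

1 3 2 4 / 2 4 1 3 / 4 1 3 2 / 3 2 4 1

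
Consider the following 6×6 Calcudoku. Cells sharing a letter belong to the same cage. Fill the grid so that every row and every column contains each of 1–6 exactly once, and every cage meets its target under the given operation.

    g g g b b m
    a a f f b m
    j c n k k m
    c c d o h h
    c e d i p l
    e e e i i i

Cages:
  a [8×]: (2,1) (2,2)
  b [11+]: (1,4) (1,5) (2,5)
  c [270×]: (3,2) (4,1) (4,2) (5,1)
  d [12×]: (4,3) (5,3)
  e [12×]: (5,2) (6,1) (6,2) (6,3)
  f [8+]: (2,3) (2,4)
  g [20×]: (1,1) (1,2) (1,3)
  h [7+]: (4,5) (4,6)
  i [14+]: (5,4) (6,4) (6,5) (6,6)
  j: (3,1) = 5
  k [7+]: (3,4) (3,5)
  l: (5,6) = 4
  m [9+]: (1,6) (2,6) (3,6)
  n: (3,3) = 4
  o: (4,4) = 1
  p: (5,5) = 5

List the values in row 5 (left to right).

3 1 6 2 5 4

Cage j is a single given cell, which forces (3,1) = 5.
Cage n is given, which forces (3,3) = 4.
O is a freebie; hence (4,4) = 1.
Cage p is given, which forces (5,5) = 5.
Cage l is a single given cell; hence (5,6) = 4.
Cage c has product 270, so (3,2) = 3.
Cage k's pair has sum 7; hence (3,4) = 6.
Cage k needs two cells with sum 7, so (3,5) = 1.
Row 3 now contains 1; hence (3,6) = 2.
The 4 cells of cage c must have product 270, so (4,2) = 5.
5 is placed in row 4, leaving (4,6) = 3.
The 3 cells of cage g must have product 20, which forces (1,3) = 5.
3 is placed in row 4, so (4,1) = 6.
Row 4 now contains 6; hence (4,3) = 2.
Cage h needs two cells with sum 7, which forces (4,5) = 4.
Cage c needs product 270; hence (5,1) = 3.
Column 3 already has 2, so (5,3) = 6.
Row 5 already has 3, leaving (5,4) = 2.
The 3 cells of cage b must have sum 11, so (1,4) = 3.
Column 3 now contains 6; hence (2,3) = 3.
Cage f needs two cells with sum 8, leaving (2,4) = 5.
Row 5 now contains 2, leaving (5,2) = 1.
3 is placed in column 3, which forces (6,3) = 1.
Column 4 already has 5, which forces (6,4) = 4.
The 3 cells of cage g must have product 20, so (1,1) = 1.
Column 2 now contains 1, so (1,2) = 4.
Row 1 now contains 1, so (1,6) = 6.
Column 2 now contains 4, which forces (2,2) = 2.
Row 2 already has 2; hence (2,5) = 6.
Column 6 already has 6, which forces (2,6) = 1.
Row 6 now contains 1, which forces (6,1) = 2.
4 is placed in row 6, so (6,2) = 6.
Row 6 now contains 2; hence (6,5) = 3.
Column 6 already has 6, so (6,6) = 5.
Row 1 now contains 6; hence (1,5) = 2.
Row 2 already has 2, so (2,1) = 4.
The full grid is 1 4 5 3 2 6 / 4 2 3 5 6 1 / 5 3 4 6 1 2 / 6 5 2 1 4 3 / 3 1 6 2 5 4 / 2 6 1 4 3 5.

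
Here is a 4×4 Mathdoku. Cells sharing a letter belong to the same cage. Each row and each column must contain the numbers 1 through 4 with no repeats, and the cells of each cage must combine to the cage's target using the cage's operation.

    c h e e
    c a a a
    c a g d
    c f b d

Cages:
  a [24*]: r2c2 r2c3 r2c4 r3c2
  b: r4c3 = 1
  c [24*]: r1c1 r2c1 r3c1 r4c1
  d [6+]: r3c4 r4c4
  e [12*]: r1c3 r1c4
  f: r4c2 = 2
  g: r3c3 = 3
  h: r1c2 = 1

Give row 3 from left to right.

1 4 3 2

H is a freebie, which forces r1c2 = 1.
Cage g is a single given cell, so r3c3 = 3.
Cage f is given; hence r4c2 = 2.
Cage b is a single given cell, which forces r4c3 = 1.
Row 4 already has 2, leaving r4c4 = 4.
Column 3 already has 3; hence r1c3 = 4.
Column 4 now contains 4, which forces r1c4 = 3.
Cage a has product 24; hence r2c2 = 3.
Cage a needs product 24, which forces r2c3 = 2.
Cage a has product 24; hence r2c4 = 1.
2 is placed in column 2, which forces r3c2 = 4.
Column 4 now contains 4, leaving r3c4 = 2.
Row 4 now contains 4, leaving r4c1 = 3.
Row 1 now contains 4, which forces r1c1 = 2.
Row 2 already has 1, so r2c1 = 4.
Row 3 now contains 2, so r3c1 = 1.
The full grid is 2 1 4 3 / 4 3 2 1 / 1 4 3 2 / 3 2 1 4.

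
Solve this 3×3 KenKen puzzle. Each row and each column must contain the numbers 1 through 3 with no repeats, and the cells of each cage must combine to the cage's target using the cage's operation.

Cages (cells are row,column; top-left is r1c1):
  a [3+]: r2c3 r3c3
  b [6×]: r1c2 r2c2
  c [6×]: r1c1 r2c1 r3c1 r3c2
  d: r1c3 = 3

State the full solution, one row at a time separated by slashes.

1 2 3 / 2 3 1 / 3 1 2

Cage d is a single given cell; hence r1c3 = 3.
Cage c needs product 6, which forces r3c2 = 1.
Row 3 already has 1, which forces r3c3 = 2.
3 is placed in row 1; hence r1c2 = 2.
Cage b needs two cells with product 6, so r2c2 = 3.
2 is placed in column 3, so r2c3 = 1.
Row 3 now contains 2, leaving r3c1 = 3.
Row 1 already has 2, so r1c1 = 1.
Row 2 now contains 1; hence r2c1 = 2.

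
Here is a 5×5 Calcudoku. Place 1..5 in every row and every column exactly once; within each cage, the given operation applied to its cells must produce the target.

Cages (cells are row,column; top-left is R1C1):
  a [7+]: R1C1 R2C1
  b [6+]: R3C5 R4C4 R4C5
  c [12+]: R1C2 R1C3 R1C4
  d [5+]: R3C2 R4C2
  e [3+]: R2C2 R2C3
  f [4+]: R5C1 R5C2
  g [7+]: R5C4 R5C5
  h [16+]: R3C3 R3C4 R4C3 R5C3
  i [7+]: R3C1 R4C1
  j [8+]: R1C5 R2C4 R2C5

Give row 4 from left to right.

3 4 5 1 2

In row 1, 1 can only go at R1C5, so R1C5 = 1.
Cage b needs sum 6, which forces R4C4 = 1.
The only place for 2 in row 1 is R1C1.
Cage a's pair has sum 7, leaving R2C1 = 5.
The only place for 1 in row 3 is R3C2.
1 is placed in column 2, so R2C2 = 2.
The two cells of cage e must have sum 3; hence R2C3 = 1.
Cage d's pair has sum 5, which forces R4C2 = 4.
Cage f needs two cells with sum 4, so R5C1 = 1.
1 is placed in column 2; hence R5C2 = 3.
Column 2 already has 3, so R1C2 = 5.
The two cells of cage i must have sum 7; hence R3C1 = 4.
Row 3 now contains 4, which forces R3C4 = 5.
Row 4 already has 4, leaving R4C1 = 3.
3 is placed in row 4, leaving R4C5 = 2.
Column 4 now contains 5, so R5C4 = 2.
Column 5 now contains 2, which forces R5C5 = 5.
The 4 cells of cage h must have sum 16, leaving R3C3 = 2.
Column 5 now contains 2; hence R3C5 = 3.
Row 4 already has 2, so R4C3 = 5.
Row 5 already has 5, which forces R5C3 = 4.
Column 3 now contains 4, leaving R1C3 = 3.
The 3 cells of cage c must have sum 12; hence R1C4 = 4.
The 3 cells of cage j must have sum 8, which forces R2C4 = 3.
Column 5 already has 3, which forces R2C5 = 4.
Filled in: 2 5 3 4 1 / 5 2 1 3 4 / 4 1 2 5 3 / 3 4 5 1 2 / 1 3 4 2 5.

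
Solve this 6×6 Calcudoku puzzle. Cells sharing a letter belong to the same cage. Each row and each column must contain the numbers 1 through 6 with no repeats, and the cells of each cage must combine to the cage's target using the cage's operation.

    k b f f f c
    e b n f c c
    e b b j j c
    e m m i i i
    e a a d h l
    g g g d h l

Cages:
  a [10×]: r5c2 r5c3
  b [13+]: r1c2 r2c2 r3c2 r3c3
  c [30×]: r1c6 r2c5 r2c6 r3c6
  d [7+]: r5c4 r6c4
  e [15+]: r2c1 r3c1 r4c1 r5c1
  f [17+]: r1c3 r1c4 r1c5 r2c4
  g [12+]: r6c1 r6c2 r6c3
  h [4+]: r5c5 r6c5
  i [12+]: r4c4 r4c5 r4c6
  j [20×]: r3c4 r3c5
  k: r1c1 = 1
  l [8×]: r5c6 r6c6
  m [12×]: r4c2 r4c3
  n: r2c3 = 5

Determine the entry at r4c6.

6

K is a freebie, so r1c1 = 1.
Cage n is a single given cell, leaving r2c3 = 5.
5 is placed in column 3; hence r5c3 = 2.
2 is placed in row 5; hence r5c6 = 4.
Column 6 now contains 4, leaving r6c6 = 2.
2 is placed in row 5; hence r5c2 = 5.
The 3 cells of cage g must have sum 12, so r6c1 = 5.
Cage c needs product 30, which forces r1c6 = 5.
R5c5 and r6c5 in column 5 are {1, 3}, leaving r2c5 = 2.
In column 6, 6 can only go at r4c6, so r4c6 = 6.
In row 4, 1 can only go at r4c4, so r4c4 = 1.
Cage i needs sum 12, so r4c5 = 5.
The two cells of cage d must have sum 7, leaving r5c4 = 3.
3 is placed in row 5, leaving r5c5 = 1.
Cage d needs two cells with sum 7, leaving r6c4 = 4.
Column 5 now contains 1, so r6c5 = 3.
Cage f has sum 17, which forces r1c3 = 3.
The 4 cells of cage f must have sum 17, so r1c4 = 2.
Cage f needs sum 17, so r1c5 = 6.
4 is placed in column 4, so r2c4 = 6.
4 is placed in column 4, which forces r3c4 = 5.
5 is placed in column 5; hence r3c5 = 4.
Column 3 already has 3, which forces r4c3 = 4.
3 is placed in row 5, leaving r5c1 = 6.
Row 1 already has 6, which forces r1c2 = 4.
The 4 cells of cage e must have sum 15, which forces r2c1 = 4.
Cage b needs sum 13, so r2c2 = 1.
1 is placed in row 2, leaving r2c6 = 3.
Cage b has sum 13, leaving r3c2 = 2.
Cage b has sum 13; hence r3c3 = 6.
Column 6 now contains 3, which forces r3c6 = 1.
Row 4 now contains 4, leaving r4c2 = 3.
Column 2 already has 1, leaving r6c2 = 6.
6 is placed in column 3, leaving r6c3 = 1.
2 is placed in row 3; hence r3c1 = 3.
Row 4 already has 3; hence r4c1 = 2.
Completed grid: 1 4 3 2 6 5 / 4 1 5 6 2 3 / 3 2 6 5 4 1 / 2 3 4 1 5 6 / 6 5 2 3 1 4 / 5 6 1 4 3 2.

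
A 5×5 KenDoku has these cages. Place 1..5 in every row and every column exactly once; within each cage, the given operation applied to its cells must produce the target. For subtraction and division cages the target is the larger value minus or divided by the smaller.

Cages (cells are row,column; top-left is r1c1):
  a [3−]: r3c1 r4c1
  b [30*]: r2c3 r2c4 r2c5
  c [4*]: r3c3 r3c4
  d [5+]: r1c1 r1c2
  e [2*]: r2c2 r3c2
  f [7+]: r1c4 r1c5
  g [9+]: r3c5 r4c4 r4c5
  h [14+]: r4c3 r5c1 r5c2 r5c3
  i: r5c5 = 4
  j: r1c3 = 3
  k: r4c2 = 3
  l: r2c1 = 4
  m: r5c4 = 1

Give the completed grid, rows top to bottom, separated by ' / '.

1 4 3 2 5 / 4 1 5 3 2 / 5 2 1 4 3 / 2 3 4 5 1 / 3 5 2 1 4

Cage j is a single given cell, leaving r1c3 = 3.
Cage l is a single given cell; hence r2c1 = 4.
Cage k is given, so r4c2 = 3.
Cage m is given; hence r5c4 = 1.
Cage i is given, which forces r5c5 = 4.
Cage d needs two cells with sum 5, so r1c1 = 1.
The two cells of cage d must have sum 5, so r1c2 = 4.
Cage c's pair has product 4, which forces r3c3 = 1.
Column 4 already has 1, which forces r3c4 = 4.
The 4 cells of cage h must have sum 14, so r4c3 = 4.
Cage h needs sum 14; hence r5c1 = 3.
Cage e needs two cells with product 2, leaving r2c2 = 1.
Row 3 already has 1, leaving r3c2 = 2.
2 is placed in row 3, so r3c5 = 3.
Column 2 now contains 2; hence r5c2 = 5.
5 is placed in row 5, so r5c3 = 2.
2 is placed in column 3, so r2c3 = 5.
Cage b has product 30; hence r2c4 = 3.
Cage b has product 30, which forces r2c5 = 2.
2 is placed in row 3, so r3c1 = 5.
Cage a's pair has difference 3, which forces r4c1 = 2.
Cage g needs sum 9, so r4c4 = 5.
Cage g needs sum 9, leaving r4c5 = 1.
Column 4 already has 5, so r1c4 = 2.
2 is placed in column 5, which forces r1c5 = 5.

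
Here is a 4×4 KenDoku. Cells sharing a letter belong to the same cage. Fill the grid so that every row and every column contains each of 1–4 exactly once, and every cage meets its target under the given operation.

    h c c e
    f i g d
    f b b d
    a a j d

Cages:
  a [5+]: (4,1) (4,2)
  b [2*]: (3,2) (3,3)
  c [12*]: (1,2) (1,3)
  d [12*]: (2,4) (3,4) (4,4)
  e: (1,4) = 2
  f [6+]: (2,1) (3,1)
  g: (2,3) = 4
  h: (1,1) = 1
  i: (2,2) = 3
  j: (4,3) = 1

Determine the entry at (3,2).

1

Cage h is a single given cell, which forces (1,1) = 1.
Cage e is a single given cell, so (1,4) = 2.
I is a freebie, so (2,2) = 3.
Cage g is a single given cell; hence (2,3) = 4.
Row 2 now contains 4, which forces (2,4) = 1.
Cage j is given; hence (4,3) = 1.
Column 2 now contains 3, leaving (1,2) = 4.
4 is placed in column 3, leaving (1,3) = 3.
Row 2 now contains 4, so (2,1) = 2.
Cage f needs two cells with sum 6, so (3,1) = 4.
Cage b needs two cells with product 2, which forces (3,2) = 1.
Column 3 now contains 1, which forces (3,3) = 2.
4 is placed in row 3; hence (3,4) = 3.
Cage a needs two cells with sum 5, so (4,1) = 3.
The two cells of cage a must have sum 5; hence (4,2) = 2.
Column 4 already has 3; hence (4,4) = 4.
Filled in: 1 4 3 2 / 2 3 4 1 / 4 1 2 3 / 3 2 1 4.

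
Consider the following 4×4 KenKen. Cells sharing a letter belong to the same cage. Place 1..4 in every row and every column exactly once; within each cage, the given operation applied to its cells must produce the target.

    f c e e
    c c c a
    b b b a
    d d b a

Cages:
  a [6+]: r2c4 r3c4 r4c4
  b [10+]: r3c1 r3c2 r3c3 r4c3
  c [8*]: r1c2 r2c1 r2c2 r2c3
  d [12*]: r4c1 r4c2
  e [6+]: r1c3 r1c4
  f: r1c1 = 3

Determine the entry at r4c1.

4

F is a freebie, which forces r1c1 = 3.
Cage c needs product 8, so r1c2 = 1.
Column 1 now contains 3, which forces r4c1 = 4.
Row 4 already has 4, which forces r4c2 = 3.
Cage b has sum 10, so r3c2 = 4.
Cage b has sum 10, so r3c3 = 3.
Cage c needs product 8, leaving r2c1 = 1.
Column 2 already has 4, which forces r2c2 = 2.
The 4 cells of cage c must have product 8, leaving r2c3 = 4.
Cage a has sum 6, leaving r2c4 = 3.
Column 1 already has 1, which forces r3c1 = 2.
2 is placed in row 3, so r3c4 = 1.
1 is placed in column 4, so r4c4 = 2.
Column 3 now contains 4, so r1c3 = 2.
Column 4 now contains 2, which forces r1c4 = 4.
Row 4 already has 2, so r4c3 = 1.
Completed grid: 3 1 2 4 / 1 2 4 3 / 2 4 3 1 / 4 3 1 2.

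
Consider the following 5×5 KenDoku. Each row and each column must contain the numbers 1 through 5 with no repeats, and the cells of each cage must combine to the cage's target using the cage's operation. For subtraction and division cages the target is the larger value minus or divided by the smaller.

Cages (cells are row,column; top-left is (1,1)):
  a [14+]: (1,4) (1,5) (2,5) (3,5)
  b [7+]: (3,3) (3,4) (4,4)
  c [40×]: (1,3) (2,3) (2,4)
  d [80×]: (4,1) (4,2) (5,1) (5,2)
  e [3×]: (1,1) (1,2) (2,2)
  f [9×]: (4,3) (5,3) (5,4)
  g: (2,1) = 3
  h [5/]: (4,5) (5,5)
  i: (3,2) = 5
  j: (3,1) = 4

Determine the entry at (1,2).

Cage e needs product 3, which forces (1,1) = 1.
Cage e needs product 3, so (1,2) = 3.
Cage g is a single given cell, leaving (2,1) = 3.
Cage e has product 3; hence (2,2) = 1.
J is a freebie; hence (3,1) = 4.
Cage i is given, so (3,2) = 5.
Cage f has product 9, so (4,3) = 3.
Cage f needs product 9, leaving (5,3) = 1.
The 3 cells of cage f must have product 9, leaving (5,4) = 3.
Row 5 already has 1; hence (5,5) = 5.
Cage a has sum 14, so (1,4) = 5.
Column 3 already has 1, leaving (3,3) = 2.
Cage b needs sum 7, which forces (3,4) = 1.
Cage a needs sum 14, so (3,5) = 3.
Cage d needs product 80, so (4,1) = 5.
Cage d needs product 80; hence (4,2) = 2.
The 3 cells of cage b must have sum 7, so (4,4) = 4.
5 is placed in column 5, leaving (4,5) = 1.
Row 5 now contains 5, which forces (5,1) = 2.
The 4 cells of cage d must have product 80, leaving (5,2) = 4.
2 is placed in column 3, so (1,3) = 4.
Row 1 now contains 4; hence (1,5) = 2.
Cage c needs product 40, which forces (2,3) = 5.
Column 4 already has 4, leaving (2,4) = 2.
Column 5 now contains 2, leaving (2,5) = 4.
Completed grid: 1 3 4 5 2 / 3 1 5 2 4 / 4 5 2 1 3 / 5 2 3 4 1 / 2 4 1 3 5.

3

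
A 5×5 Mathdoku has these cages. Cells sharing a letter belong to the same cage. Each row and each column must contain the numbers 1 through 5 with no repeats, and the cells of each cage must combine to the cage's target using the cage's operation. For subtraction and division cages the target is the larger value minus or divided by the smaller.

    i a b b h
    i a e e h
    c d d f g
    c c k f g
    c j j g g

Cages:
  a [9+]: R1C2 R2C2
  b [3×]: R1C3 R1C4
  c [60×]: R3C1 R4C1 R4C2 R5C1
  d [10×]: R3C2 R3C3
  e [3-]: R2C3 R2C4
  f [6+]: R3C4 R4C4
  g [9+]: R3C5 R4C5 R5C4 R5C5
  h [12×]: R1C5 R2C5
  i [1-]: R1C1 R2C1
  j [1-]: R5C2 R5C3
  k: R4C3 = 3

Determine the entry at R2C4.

Cage k is given; hence R4C3 = 3.
Column 3 now contains 3, which forces R1C3 = 1.
Cage b's pair has product 3; hence R1C4 = 3.
Row 1 now contains 3, which forces R1C5 = 4.
4 is placed in column 5, which forces R2C5 = 3.
Row 1 now contains 4; hence R1C2 = 5.
Cage a needs two cells with sum 9, leaving R2C2 = 4.
Column 2 already has 5, which forces R3C2 = 2.
Row 3 now contains 2; hence R3C3 = 5.
Row 3 now contains 5, which forces R3C5 = 1.
Column 2 already has 2, which forces R4C2 = 1.
Column 2 now contains 1; hence R5C2 = 3.
Cage g has sum 9; hence R5C4 = 1.
Row 1 already has 5, leaving R1C1 = 2.
4 is placed in row 2; hence R2C1 = 1.
5 is placed in column 3, so R2C3 = 2.
Cage e needs two cells with difference 3; hence R2C4 = 5.
The 4 cells of cage c must have product 60, which forces R3C1 = 3.
Row 3 already has 1, leaving R3C4 = 4.
Cage f needs two cells with sum 6; hence R4C4 = 2.
2 is placed in row 4, leaving R4C5 = 5.
2 is placed in column 3, which forces R5C3 = 4.
Column 5 already has 5, leaving R5C5 = 2.
5 is placed in row 4, so R4C1 = 4.
4 is placed in row 5, leaving R5C1 = 5.
Completed grid: 2 5 1 3 4 / 1 4 2 5 3 / 3 2 5 4 1 / 4 1 3 2 5 / 5 3 4 1 2.

5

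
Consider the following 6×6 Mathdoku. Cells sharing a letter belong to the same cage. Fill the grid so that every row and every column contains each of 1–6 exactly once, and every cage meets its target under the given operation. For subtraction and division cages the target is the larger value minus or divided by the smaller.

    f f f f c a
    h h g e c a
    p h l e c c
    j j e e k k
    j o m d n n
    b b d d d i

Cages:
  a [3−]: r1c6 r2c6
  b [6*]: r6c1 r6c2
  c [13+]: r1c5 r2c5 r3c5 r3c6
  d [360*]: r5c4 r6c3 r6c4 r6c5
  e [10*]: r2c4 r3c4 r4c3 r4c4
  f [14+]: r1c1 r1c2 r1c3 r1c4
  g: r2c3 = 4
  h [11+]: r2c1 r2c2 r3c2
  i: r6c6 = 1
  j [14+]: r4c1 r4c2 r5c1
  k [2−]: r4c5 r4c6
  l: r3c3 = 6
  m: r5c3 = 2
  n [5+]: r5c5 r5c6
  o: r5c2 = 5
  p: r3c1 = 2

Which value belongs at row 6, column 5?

6

G is a freebie; hence r2c3 = 4.
Cage p is given, which forces r3c1 = 2.
L is a freebie, which forces r3c3 = 6.
Cage e has product 10, so r4c3 = 1.
Cage o is a single given cell, so r5c2 = 5.
Cage m is given, leaving r5c3 = 2.
Cage i is a single given cell, so r6c6 = 1.
Cage n's pair has sum 5, so r5c5 = 1.
Cage n's pair has sum 5, leaving r5c6 = 4.
Cage b's pair has product 6, which forces r6c1 = 3.
The two cells of cage b must have product 6; hence r6c2 = 2.
3 is placed in row 6, which forces r6c3 = 5.
Column 3 already has 5, which forces r1c3 = 3.
Row 1 already has 3, so r1c5 = 2.
Column 5 already has 2; hence r2c5 = 3.
Cage h needs sum 11, which forces r3c2 = 4.
Cage c has sum 13, which forces r3c5 = 5.
The 4 cells of cage c must have sum 13; hence r3c6 = 3.
Cage j has sum 14, leaving r4c1 = 5.
Cage j needs sum 14, so r4c2 = 3.
5 is placed in row 4, so r4c4 = 2.
Column 5 already has 5, which forces r4c5 = 4.
Row 4 now contains 2, so r4c6 = 6.
3 is placed in column 1, so r5c1 = 6.
Cage d has product 360, so r5c4 = 3.
4 is placed in column 5, which forces r6c5 = 6.
Column 6 already has 6, so r1c6 = 5.
6 is placed in column 1, which forces r2c1 = 1.
Cage h has sum 11, which forces r2c2 = 6.
Cage e has product 10, leaving r2c4 = 5.
The two cells of cage a must have difference 3; hence r2c6 = 2.
Row 3 now contains 5, which forces r3c4 = 1.
6 is placed in row 6, which forces r6c4 = 4.
Column 1 already has 1; hence r1c1 = 4.
Column 2 already has 6, leaving r1c2 = 1.
Column 4 already has 4, leaving r1c4 = 6.
Completed grid: 4 1 3 6 2 5 / 1 6 4 5 3 2 / 2 4 6 1 5 3 / 5 3 1 2 4 6 / 6 5 2 3 1 4 / 3 2 5 4 6 1.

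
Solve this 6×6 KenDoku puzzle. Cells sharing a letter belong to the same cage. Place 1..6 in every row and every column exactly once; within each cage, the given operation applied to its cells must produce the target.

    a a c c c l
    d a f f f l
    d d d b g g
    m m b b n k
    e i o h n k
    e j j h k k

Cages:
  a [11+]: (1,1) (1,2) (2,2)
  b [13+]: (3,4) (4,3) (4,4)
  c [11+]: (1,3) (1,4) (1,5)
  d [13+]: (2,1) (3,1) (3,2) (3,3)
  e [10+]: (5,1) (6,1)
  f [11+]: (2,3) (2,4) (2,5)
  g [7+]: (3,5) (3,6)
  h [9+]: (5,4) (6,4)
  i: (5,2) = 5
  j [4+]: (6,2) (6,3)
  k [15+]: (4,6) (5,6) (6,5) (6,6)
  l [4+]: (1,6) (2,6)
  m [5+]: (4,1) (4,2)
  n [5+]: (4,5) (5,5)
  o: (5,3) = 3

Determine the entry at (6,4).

Cage i is given, so (5,2) = 5.
Cage o is a single given cell, so (5,3) = 3.
Column 3 now contains 3, which forces (6,3) = 1.
Row 6 now contains 1, which forces (6,2) = 3.
Row 6 already has 3, which forces (6,4) = 5.
Cage h needs two cells with sum 9; hence (5,4) = 4.
Row 5 already has 4, which forces (5,1) = 6.
Cage e's pair has sum 10, leaving (6,1) = 4.
Column 2 needs a 1, and only (3,2) is open for it.
Column 1 needs a 2, and only (3,1) is open for it.
The 4 cells of cage d must have sum 13, so (2,1) = 5.
The 4 cells of cage d must have sum 13, which forces (3,3) = 5.
The only place for 5 in row 1 is (1,5).
The 3 cells of cage c must have sum 11; hence (1,3) = 4.
Cage c needs sum 11; hence (1,4) = 2.
4 is placed in column 3, which forces (4,3) = 6.
6 is placed in row 4, so (4,6) = 5.
2 is placed in row 1, so (1,2) = 6.
Column 3 now contains 6, leaving (2,3) = 2.
The 3 cells of cage b must have sum 13, which forces (3,4) = 6.
Cage b needs sum 13; hence (4,4) = 1.
Cage k needs sum 15, so (5,6) = 2.
Cage k has sum 15, leaving (6,5) = 2.
The 4 cells of cage k must have sum 15, which forces (6,6) = 6.
The 3 cells of cage a must have sum 11, which forces (1,1) = 1.
Row 1 now contains 1, which forces (1,6) = 3.
2 is placed in row 2, leaving (2,2) = 4.
Column 4 now contains 6; hence (2,4) = 3.
Cage f has sum 11, which forces (2,5) = 6.
Column 6 now contains 3, which forces (2,6) = 1.
Column 6 now contains 3, so (3,6) = 4.
Row 4 now contains 1, so (4,1) = 3.
The two cells of cage m must have sum 5; hence (4,2) = 2.
The two cells of cage n must have sum 5, which forces (4,5) = 4.
2 is placed in row 5, which forces (5,5) = 1.
Row 3 now contains 4, leaving (3,5) = 3.
The full grid is 1 6 4 2 5 3 / 5 4 2 3 6 1 / 2 1 5 6 3 4 / 3 2 6 1 4 5 / 6 5 3 4 1 2 / 4 3 1 5 2 6.

5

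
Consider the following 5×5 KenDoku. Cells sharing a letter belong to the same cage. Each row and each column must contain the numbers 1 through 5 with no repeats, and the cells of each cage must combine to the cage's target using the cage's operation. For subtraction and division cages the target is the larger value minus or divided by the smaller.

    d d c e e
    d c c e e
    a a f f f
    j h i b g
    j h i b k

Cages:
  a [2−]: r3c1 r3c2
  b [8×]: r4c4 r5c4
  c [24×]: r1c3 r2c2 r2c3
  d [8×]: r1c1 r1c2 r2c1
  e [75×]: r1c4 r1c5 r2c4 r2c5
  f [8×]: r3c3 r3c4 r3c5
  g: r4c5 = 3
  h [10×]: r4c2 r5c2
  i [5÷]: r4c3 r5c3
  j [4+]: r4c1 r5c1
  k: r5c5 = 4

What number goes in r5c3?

Cage g is given, so r4c5 = 3.
Cage k is a single given cell, leaving r5c5 = 4.
Row 4 already has 3, so r4c1 = 1.
1 is placed in row 4, leaving r4c3 = 5.
Cage b needs two cells with product 8, leaving r4c4 = 4.
Cage j needs two cells with sum 4, which forces r5c1 = 3.
Column 3 already has 5; hence r5c3 = 1.
4 is placed in row 5; hence r5c4 = 2.
Cage d has product 8, so r1c2 = 1.
1 is placed in row 1, leaving r1c5 = 5.
5 is placed in column 5; hence r2c5 = 1.
The 3 cells of cage f must have product 8, which forces r3c3 = 4.
Column 4 already has 2; hence r3c4 = 1.
Cage f has product 8, so r3c5 = 2.
5 is placed in row 4, which forces r4c2 = 2.
Row 5 already has 2, which forces r5c2 = 5.
Row 1 already has 5, so r1c4 = 3.
The 3 cells of cage c must have product 24; hence r2c2 = 4.
Cage e has product 75, which forces r2c4 = 5.
Row 3 already has 2, leaving r3c1 = 5.
Row 3 already has 2, so r3c2 = 3.
The 3 cells of cage d must have product 8, so r1c1 = 4.
Row 1 already has 3, which forces r1c3 = 2.
4 is placed in row 2, leaving r2c1 = 2.
Cage c needs product 24, leaving r2c3 = 3.
Filled in: 4 1 2 3 5 / 2 4 3 5 1 / 5 3 4 1 2 / 1 2 5 4 3 / 3 5 1 2 4.

1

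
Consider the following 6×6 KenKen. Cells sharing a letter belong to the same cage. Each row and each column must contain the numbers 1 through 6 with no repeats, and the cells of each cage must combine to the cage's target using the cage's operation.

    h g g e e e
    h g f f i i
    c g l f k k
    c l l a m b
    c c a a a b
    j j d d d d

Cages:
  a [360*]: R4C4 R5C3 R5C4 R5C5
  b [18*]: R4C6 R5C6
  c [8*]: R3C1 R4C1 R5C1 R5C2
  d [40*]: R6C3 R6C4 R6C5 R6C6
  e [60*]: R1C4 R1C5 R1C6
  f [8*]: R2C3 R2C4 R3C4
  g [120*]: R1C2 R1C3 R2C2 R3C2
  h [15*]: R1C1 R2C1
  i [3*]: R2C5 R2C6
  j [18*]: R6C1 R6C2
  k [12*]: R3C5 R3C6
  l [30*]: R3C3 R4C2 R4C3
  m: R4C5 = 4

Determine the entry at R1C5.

2

Cage m is given, so R4C5 = 4.
Cage c needs product 8, leaving R5C2 = 1.
Row 1 needs a 1, and only R1C3 is open for it.
In row 2, 6 can only go at R2C2, so R2C2 = 6.
Cage j's pair has product 18, which forces R6C1 = 6.
Column 2 now contains 6, so R6C2 = 3.
Row 2 needs a 5, and only R2C1 is open for it.
Column 1 now contains 5; hence R1C1 = 3.
In row 1, 4 can only go at R1C2, so R1C2 = 4.
Column 2 already has 4, which forces R3C2 = 5.
Column 2 now contains 5; hence R4C2 = 2.
Cage l needs product 30, leaving R3C3 = 3.
Row 4 already has 2; hence R4C1 = 1.
Cage l has product 30, so R4C3 = 5.
In row 3, 1 can only go at R3C4, so R3C4 = 1.
Row 3 needs a 4, and only R3C1 is open for it.
Column 1 now contains 4, which forces R5C1 = 2.
The only place for 6 in column 3 is R5C3.
Cage a needs product 360; hence R4C4 = 3.
Cage b needs two cells with product 18, which forces R4C6 = 6.
The 4 cells of cage a must have product 360; hence R5C4 = 4.
Cage a has product 360, which forces R5C5 = 5.
Row 5 already has 6, leaving R5C6 = 3.
Cage f needs product 8, leaving R2C3 = 4.
4 is placed in column 4, which forces R2C4 = 2.
Cage i needs two cells with product 3; hence R2C5 = 3.
Column 6 already has 3, which forces R2C6 = 1.
The two cells of cage k must have product 12, which forces R3C5 = 6.
Column 6 already has 6, which forces R3C6 = 2.
4 is placed in column 3, so R6C3 = 2.
Column 4 now contains 2, which forces R6C4 = 5.
Row 6 now contains 2, leaving R6C5 = 1.
5 is placed in row 6; hence R6C6 = 4.
5 is placed in column 4, leaving R1C4 = 6.
6 is placed in column 5, which forces R1C5 = 2.
Column 6 already has 2; hence R1C6 = 5.
Filled in: 3 4 1 6 2 5 / 5 6 4 2 3 1 / 4 5 3 1 6 2 / 1 2 5 3 4 6 / 2 1 6 4 5 3 / 6 3 2 5 1 4.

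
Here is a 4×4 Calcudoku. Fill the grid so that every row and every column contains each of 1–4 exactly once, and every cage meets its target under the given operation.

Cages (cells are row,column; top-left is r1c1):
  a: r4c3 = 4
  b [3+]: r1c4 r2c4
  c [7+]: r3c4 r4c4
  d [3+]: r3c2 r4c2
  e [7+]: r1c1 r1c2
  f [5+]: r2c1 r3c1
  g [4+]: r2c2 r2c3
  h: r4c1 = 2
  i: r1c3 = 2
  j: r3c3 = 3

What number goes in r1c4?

Cage i is given, so r1c3 = 2.
Row 1 now contains 2, which forces r1c4 = 1.
1 is placed in column 4; hence r2c4 = 2.
J is a freebie, which forces r3c3 = 3.
3 is placed in row 3; hence r3c4 = 4.
H is a freebie, which forces r4c1 = 2.
Row 4 now contains 2, so r4c2 = 1.
A is a freebie; hence r4c3 = 4.
Column 4 now contains 4, leaving r4c4 = 3.
Cage f's pair has sum 5; hence r2c1 = 4.
1 is placed in column 2, leaving r2c2 = 3.
3 is placed in column 3, so r2c3 = 1.
Column 1 already has 2, which forces r3c1 = 1.
1 is placed in column 2, which forces r3c2 = 2.
Column 1 now contains 4, leaving r1c1 = 3.
Column 2 already has 3; hence r1c2 = 4.
Filled in: 3 4 2 1 / 4 3 1 2 / 1 2 3 4 / 2 1 4 3.

1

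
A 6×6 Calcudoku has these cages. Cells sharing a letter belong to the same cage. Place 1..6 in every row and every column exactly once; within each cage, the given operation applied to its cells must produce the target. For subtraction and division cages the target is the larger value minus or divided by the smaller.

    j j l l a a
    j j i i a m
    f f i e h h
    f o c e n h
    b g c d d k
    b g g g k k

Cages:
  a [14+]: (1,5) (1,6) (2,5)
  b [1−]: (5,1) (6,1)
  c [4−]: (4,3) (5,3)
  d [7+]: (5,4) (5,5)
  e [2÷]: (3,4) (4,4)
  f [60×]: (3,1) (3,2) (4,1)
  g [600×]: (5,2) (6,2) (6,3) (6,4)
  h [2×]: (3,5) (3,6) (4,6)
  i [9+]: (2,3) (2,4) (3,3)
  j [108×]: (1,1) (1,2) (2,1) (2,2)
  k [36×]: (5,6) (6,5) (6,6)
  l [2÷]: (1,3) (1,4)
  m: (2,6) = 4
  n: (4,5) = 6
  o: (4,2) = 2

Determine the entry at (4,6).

1

Cage m is a single given cell, which forces (2,6) = 4.
Cage h needs product 2, so (3,5) = 1.
Cage h needs product 2, which forces (3,6) = 2.
Cage o is a single given cell, so (4,2) = 2.
Cage n is a single given cell, leaving (4,5) = 6.
The 3 cells of cage h must have product 2, so (4,6) = 1.
The 4 cells of cage g must have product 600, leaving (5,2) = 5.
Cage e needs two cells with quotient 2; hence (3,4) = 6.
Row 4 now contains 1; hence (4,3) = 5.
The two cells of cage e must have quotient 2, which forces (4,4) = 3.
Cage c needs two cells with difference 4, so (5,3) = 1.
Column 4 already has 3, which forces (5,4) = 4.
4 is placed in row 5, leaving (5,5) = 3.
Row 5 already has 3, so (5,6) = 6.
Column 4 now contains 4; hence (6,4) = 5.
Cage k needs product 36, which forces (6,5) = 2.
6 is placed in column 6, leaving (6,6) = 3.
Cage a has sum 14, which forces (1,5) = 4.
6 is placed in column 6; hence (1,6) = 5.
Cage i has sum 9, leaving (2,3) = 3.
Cage i needs sum 9, leaving (2,4) = 2.
Column 5 now contains 3, leaving (2,5) = 5.
The 3 cells of cage f must have product 60, leaving (3,1) = 5.
Cage f has product 60; hence (3,2) = 3.
The 3 cells of cage i must have sum 9, so (3,3) = 4.
Row 4 now contains 3, leaving (4,1) = 4.
6 is placed in row 5; hence (5,1) = 2.
The two cells of cage b must have difference 1, leaving (6,1) = 1.
Column 3 already has 4; hence (6,3) = 6.
Cage j needs product 108; hence (1,1) = 3.
Cage j has product 108, so (1,2) = 6.
4 is placed in row 1, which forces (1,3) = 2.
Column 4 now contains 2; hence (1,4) = 1.
Column 1 already has 1; hence (2,1) = 6.
Cage j has product 108, leaving (2,2) = 1.
6 is placed in row 6, which forces (6,2) = 4.
Completed grid: 3 6 2 1 4 5 / 6 1 3 2 5 4 / 5 3 4 6 1 2 / 4 2 5 3 6 1 / 2 5 1 4 3 6 / 1 4 6 5 2 3.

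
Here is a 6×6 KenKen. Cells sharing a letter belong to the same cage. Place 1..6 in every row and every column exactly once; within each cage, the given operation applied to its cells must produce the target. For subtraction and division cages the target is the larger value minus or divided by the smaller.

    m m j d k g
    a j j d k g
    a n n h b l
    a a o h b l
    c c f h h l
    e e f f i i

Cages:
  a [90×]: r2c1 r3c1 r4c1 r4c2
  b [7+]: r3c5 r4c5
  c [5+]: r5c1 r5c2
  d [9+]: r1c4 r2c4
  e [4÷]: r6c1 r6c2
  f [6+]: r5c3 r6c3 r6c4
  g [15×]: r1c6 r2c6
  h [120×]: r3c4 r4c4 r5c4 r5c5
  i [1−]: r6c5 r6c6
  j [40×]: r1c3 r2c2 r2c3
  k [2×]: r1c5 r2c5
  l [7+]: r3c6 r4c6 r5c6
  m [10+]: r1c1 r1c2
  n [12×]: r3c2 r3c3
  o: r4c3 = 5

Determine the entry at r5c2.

3

Cage o is given, which forces r4c3 = 5.
The 3 cells of cage j must have product 40, which forces r2c2 = 5.
Row 2 now contains 5, which forces r2c6 = 3.
Column 6 now contains 3, so r1c6 = 5.
Cage a needs product 90, leaving r3c1 = 5.
5 is placed in row 1, which forces r1c4 = 3.
Cage d's pair has sum 9, leaving r2c4 = 6.
Row 2 already has 6, which forces r2c1 = 1.
Row 2 already has 1, which forces r2c5 = 2.
Cage h needs product 120, which forces r5c4 = 5.
Column 1 now contains 1, so r6c1 = 4.
Row 6 already has 4; hence r6c2 = 1.
Row 6 already has 1, which forces r6c4 = 2.
2 is placed in row 6; hence r6c6 = 6.
Column 1 now contains 4, so r1c1 = 6.
Cage m's pair has sum 10, so r1c2 = 4.
Cage j needs product 40; hence r1c3 = 2.
Column 5 already has 2, which forces r1c5 = 1.
Row 2 already has 2; hence r2c3 = 4.
Column 1 now contains 6, leaving r4c1 = 3.
3 is placed in row 4; hence r4c2 = 6.
6 is placed in row 4; hence r4c5 = 4.
Column 1 now contains 3, which forces r5c1 = 2.
Row 5 now contains 2, so r5c2 = 3.
Cage f needs sum 6, so r5c3 = 1.
The 4 cells of cage h must have product 120, so r5c5 = 6.
Row 5 already has 1; hence r5c6 = 4.
2 is placed in row 6, leaving r6c3 = 3.
Cage i's pair has difference 1, leaving r6c5 = 5.
Column 2 now contains 3; hence r3c2 = 2.
Column 3 already has 3, so r3c3 = 6.
Cage h has product 120, leaving r3c4 = 4.
Column 5 now contains 6, leaving r3c5 = 3.
Row 3 now contains 2, leaving r3c6 = 1.
4 is placed in row 4, leaving r4c4 = 1.
Column 6 now contains 1, leaving r4c6 = 2.
The full grid is 6 4 2 3 1 5 / 1 5 4 6 2 3 / 5 2 6 4 3 1 / 3 6 5 1 4 2 / 2 3 1 5 6 4 / 4 1 3 2 5 6.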